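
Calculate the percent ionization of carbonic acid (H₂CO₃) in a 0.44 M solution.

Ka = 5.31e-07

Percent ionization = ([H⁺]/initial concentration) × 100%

Using Ka equilibrium: x² + Ka×x - Ka×C = 0. Solving: [H⁺] = 4.8310e-04. Percent = (4.8310e-04/0.44) × 100

Percent ionization = 0.11%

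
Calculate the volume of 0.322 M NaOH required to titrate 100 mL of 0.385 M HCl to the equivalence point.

At equivalence: moles acid = moles base. moles HCl = 0.385 × 100/1000 = 0.0385 mol. V_base = moles / 0.322 × 1000 = 119.6 mL.

V_{base} = 119.6 mL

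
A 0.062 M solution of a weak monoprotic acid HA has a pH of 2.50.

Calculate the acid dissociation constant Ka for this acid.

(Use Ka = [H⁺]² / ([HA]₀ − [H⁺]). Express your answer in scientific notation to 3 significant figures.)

[H⁺] = 10^(−pH) = 10^(−2.50) = 3.162e-03 M. For HA ⇌ H⁺ + A⁻, Ka = [H⁺][A⁻]/[HA] = [H⁺]² / ([HA]₀ − [H⁺]) = (3.162e-03)² / (0.062 − 3.162e-03) = 1.70e-04.

K_a = 1.70e-04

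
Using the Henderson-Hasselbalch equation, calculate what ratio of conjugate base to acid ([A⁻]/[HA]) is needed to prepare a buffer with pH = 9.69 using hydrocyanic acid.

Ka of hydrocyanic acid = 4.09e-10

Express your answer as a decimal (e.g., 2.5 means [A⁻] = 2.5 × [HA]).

pKa = -log(4.09e-10) = 9.3883. pH = pKa + log([A⁻]/[HA]), so log([A⁻]/[HA]) = pH − pKa = 9.69 − 9.3883 = 0.3017. [A⁻]/[HA] = 10^(0.3017) = 2.00

[A⁻]/[HA] = 2.00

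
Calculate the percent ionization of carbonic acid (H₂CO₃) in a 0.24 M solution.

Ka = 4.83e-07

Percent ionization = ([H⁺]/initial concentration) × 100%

Using Ka equilibrium: x² + Ka×x - Ka×C = 0. Solving: [H⁺] = 3.4023e-04. Percent = (3.4023e-04/0.24) × 100

Percent ionization = 0.142%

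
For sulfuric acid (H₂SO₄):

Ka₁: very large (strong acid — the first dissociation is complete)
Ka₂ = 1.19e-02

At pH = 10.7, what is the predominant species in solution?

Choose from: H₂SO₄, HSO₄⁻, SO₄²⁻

The first dissociation is complete, so H₂SO₄ itself is never the predominant species in water; pKa₂ = -log(1.19e-02) = 1.92. For a polyprotic acid the predominant species crosses at each pKa: below pKa_n the protonated form dominates, above it the deprotonated form does. At pH = 10.7, the predominant species is SO₄²⁻.

SO₄²⁻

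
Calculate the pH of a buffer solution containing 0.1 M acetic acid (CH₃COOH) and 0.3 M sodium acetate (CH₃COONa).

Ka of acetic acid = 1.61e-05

pKa = -log(1.61e-05) = 4.79. pH = pKa + log([A⁻]/[HA]) = 4.79 + log(0.3/0.1)

pH = 5.27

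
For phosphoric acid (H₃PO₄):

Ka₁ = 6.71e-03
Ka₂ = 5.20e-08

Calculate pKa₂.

pKa₂ = -log(Ka₂) = -log(5.20e-08) = 7.28.

pK_{a2} = 7.28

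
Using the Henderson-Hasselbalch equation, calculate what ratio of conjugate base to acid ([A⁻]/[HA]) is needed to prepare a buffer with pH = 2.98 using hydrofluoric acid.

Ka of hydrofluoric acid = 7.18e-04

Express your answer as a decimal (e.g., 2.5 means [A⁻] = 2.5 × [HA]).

pKa = -log(7.18e-04) = 3.1439. pH = pKa + log([A⁻]/[HA]), so log([A⁻]/[HA]) = pH − pKa = 2.98 − 3.1439 = -0.1639. [A⁻]/[HA] = 10^(-0.1639) = 0.686

[A⁻]/[HA] = 0.686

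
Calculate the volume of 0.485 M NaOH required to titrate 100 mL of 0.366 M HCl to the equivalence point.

At equivalence: moles acid = moles base. moles HCl = 0.366 × 100/1000 = 0.0366 mol. V_base = moles / 0.485 × 1000 = 75.5 mL.

V_{base} = 75.5 mL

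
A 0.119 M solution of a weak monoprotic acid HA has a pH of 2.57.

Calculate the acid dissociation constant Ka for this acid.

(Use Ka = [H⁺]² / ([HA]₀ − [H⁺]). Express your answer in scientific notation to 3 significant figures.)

[H⁺] = 10^(−pH) = 10^(−2.57) = 2.692e-03 M. For HA ⇌ H⁺ + A⁻, Ka = [H⁺][A⁻]/[HA] = [H⁺]² / ([HA]₀ − [H⁺]) = (2.692e-03)² / (0.119 − 2.692e-03) = 6.23e-05.

K_a = 6.23e-05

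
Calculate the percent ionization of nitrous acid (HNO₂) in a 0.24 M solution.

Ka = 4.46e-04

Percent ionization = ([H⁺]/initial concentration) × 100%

Using Ka equilibrium: x² + Ka×x - Ka×C = 0. Solving: [H⁺] = 1.0125e-02. Percent = (1.0125e-02/0.24) × 100

Percent ionization = 4.22%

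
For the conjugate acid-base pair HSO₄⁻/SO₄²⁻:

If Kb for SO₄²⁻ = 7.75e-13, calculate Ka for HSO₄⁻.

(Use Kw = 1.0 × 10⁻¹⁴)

For a conjugate pair Ka × Kb = Kw, so Ka = Kw/Kb = 1.0 × 10⁻¹⁴ / 7.75e-13 = 1.29e-02.

K_a = 1.29e-02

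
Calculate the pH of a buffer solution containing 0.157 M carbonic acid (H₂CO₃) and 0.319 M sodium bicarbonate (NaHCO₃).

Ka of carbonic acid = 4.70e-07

pKa = -log(4.70e-07) = 6.33. pH = pKa + log([A⁻]/[HA]) = 6.33 + log(0.319/0.157)

pH = 6.64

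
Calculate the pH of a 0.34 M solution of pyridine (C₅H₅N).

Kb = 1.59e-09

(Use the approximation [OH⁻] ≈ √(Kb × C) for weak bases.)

[OH⁻] = √(Kb × C) = √(1.59e-09 × 0.34) = 2.3251e-05. pOH = 4.63, pH = 14 - pOH

pH = 9.37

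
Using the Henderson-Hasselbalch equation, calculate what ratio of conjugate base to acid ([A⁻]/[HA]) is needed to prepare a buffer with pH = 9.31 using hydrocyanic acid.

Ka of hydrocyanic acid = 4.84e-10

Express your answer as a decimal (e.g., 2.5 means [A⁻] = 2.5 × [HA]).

pKa = -log(4.84e-10) = 9.3152. pH = pKa + log([A⁻]/[HA]), so log([A⁻]/[HA]) = pH − pKa = 9.31 − 9.3152 = -0.0052. [A⁻]/[HA] = 10^(-0.0052) = 0.988

[A⁻]/[HA] = 0.988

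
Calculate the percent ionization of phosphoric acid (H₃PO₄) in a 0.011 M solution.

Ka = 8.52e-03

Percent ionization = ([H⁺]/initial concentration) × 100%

Using Ka equilibrium: x² + Ka×x - Ka×C = 0. Solving: [H⁺] = 6.3167e-03. Percent = (6.3167e-03/0.011) × 100

Percent ionization = 57.4%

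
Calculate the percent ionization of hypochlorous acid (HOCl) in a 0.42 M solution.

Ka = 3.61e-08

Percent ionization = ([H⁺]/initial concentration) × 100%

Using Ka equilibrium: x² + Ka×x - Ka×C = 0. Solving: [H⁺] = 1.2312e-04. Percent = (1.2312e-04/0.42) × 100

Percent ionization = 0.0293%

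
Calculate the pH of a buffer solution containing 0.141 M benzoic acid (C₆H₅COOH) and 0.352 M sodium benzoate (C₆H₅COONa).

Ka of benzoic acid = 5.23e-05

pKa = -log(5.23e-05) = 4.28. pH = pKa + log([A⁻]/[HA]) = 4.28 + log(0.352/0.141)

pH = 4.68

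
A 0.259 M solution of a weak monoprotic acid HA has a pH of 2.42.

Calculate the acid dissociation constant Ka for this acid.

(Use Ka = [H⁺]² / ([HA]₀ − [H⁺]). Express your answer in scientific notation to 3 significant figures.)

[H⁺] = 10^(−pH) = 10^(−2.42) = 3.802e-03 M. For HA ⇌ H⁺ + A⁻, Ka = [H⁺][A⁻]/[HA] = [H⁺]² / ([HA]₀ − [H⁺]) = (3.802e-03)² / (0.259 − 3.802e-03) = 5.66e-05.

K_a = 5.66e-05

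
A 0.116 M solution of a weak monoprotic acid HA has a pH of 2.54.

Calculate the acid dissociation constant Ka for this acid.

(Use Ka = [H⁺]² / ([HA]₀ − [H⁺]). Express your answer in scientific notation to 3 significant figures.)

[H⁺] = 10^(−pH) = 10^(−2.54) = 2.884e-03 M. For HA ⇌ H⁺ + A⁻, Ka = [H⁺][A⁻]/[HA] = [H⁺]² / ([HA]₀ − [H⁺]) = (2.884e-03)² / (0.116 − 2.884e-03) = 7.35e-05.

K_a = 7.35e-05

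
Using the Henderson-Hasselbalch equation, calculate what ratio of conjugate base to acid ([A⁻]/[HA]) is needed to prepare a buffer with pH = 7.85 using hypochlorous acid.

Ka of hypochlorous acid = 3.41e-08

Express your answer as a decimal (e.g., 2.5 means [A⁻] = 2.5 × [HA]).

pKa = -log(3.41e-08) = 7.4672. pH = pKa + log([A⁻]/[HA]), so log([A⁻]/[HA]) = pH − pKa = 7.85 − 7.4672 = 0.3828. [A⁻]/[HA] = 10^(0.3828) = 2.41

[A⁻]/[HA] = 2.41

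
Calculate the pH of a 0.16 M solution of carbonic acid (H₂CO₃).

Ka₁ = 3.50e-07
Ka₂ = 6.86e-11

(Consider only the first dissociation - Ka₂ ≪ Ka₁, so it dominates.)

First dissociation dominates. From Ka₁ = [H⁺][HA⁻]/[H₂A], x² + Ka₁·x − Ka₁·C = 0 with C = 0.16 M and Ka₁ = 3.50e-07. Solving: [H⁺] = (−Ka₁ + √(Ka₁² + 4·Ka₁·C)) / 2 = 2.3647e-04 M. pH = -log(2.3647e-04) = 3.63.

pH = 3.63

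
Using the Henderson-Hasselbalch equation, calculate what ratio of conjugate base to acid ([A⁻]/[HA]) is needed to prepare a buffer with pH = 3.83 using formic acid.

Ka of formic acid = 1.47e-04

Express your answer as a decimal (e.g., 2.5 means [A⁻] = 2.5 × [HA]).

pKa = -log(1.47e-04) = 3.8327. pH = pKa + log([A⁻]/[HA]), so log([A⁻]/[HA]) = pH − pKa = 3.83 − 3.8327 = -0.0027. [A⁻]/[HA] = 10^(-0.0027) = 0.994

[A⁻]/[HA] = 0.994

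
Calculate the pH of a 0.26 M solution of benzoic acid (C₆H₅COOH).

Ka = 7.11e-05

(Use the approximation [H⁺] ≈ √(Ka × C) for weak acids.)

[H⁺] = √(Ka × C) = √(7.11e-05 × 0.26) = 4.2995e-03. pH = -log(4.2995e-03)

pH = 2.37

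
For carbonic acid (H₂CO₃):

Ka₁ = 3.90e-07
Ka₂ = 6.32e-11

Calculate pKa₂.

pKa₂ = -log(Ka₂) = -log(6.32e-11) = 10.20.

pK_{a2} = 10.20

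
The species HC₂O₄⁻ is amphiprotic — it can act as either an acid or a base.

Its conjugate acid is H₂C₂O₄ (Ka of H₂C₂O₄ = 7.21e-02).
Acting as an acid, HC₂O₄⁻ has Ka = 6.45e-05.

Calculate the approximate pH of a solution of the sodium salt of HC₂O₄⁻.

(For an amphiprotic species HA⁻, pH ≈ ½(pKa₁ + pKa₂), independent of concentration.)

pKa₁ = -log(7.21e-02) = 1.14; pKa₂ = -log(6.45e-05) = 4.19. For an amphiprotic species, pH ≈ ½(pKa₁ + pKa₂) = ½(1.14 + 4.19) = 2.67.

pH = 2.67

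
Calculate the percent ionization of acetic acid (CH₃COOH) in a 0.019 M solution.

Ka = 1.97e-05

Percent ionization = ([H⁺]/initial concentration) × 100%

Using Ka equilibrium: x² + Ka×x - Ka×C = 0. Solving: [H⁺] = 6.0203e-04. Percent = (6.0203e-04/0.019) × 100

Percent ionization = 3.17%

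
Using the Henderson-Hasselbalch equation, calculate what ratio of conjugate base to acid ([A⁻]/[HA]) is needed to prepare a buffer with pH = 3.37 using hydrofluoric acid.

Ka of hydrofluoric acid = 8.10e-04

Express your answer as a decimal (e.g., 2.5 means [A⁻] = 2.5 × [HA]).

pKa = -log(8.10e-04) = 3.0915. pH = pKa + log([A⁻]/[HA]), so log([A⁻]/[HA]) = pH − pKa = 3.37 − 3.0915 = 0.2785. [A⁻]/[HA] = 10^(0.2785) = 1.90

[A⁻]/[HA] = 1.90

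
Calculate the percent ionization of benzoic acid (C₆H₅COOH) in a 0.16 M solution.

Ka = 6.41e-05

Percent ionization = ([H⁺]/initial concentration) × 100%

Using Ka equilibrium: x² + Ka×x - Ka×C = 0. Solving: [H⁺] = 3.1706e-03. Percent = (3.1706e-03/0.16) × 100

Percent ionization = 1.98%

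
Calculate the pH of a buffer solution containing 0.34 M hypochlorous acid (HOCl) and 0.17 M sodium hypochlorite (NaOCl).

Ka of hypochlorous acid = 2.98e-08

pKa = -log(2.98e-08) = 7.53. pH = pKa + log([A⁻]/[HA]) = 7.53 + log(0.17/0.34)

pH = 7.22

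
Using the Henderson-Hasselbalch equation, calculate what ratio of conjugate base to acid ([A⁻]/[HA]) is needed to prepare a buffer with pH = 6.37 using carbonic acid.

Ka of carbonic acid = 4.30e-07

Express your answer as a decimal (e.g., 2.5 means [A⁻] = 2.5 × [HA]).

pKa = -log(4.30e-07) = 6.3665. pH = pKa + log([A⁻]/[HA]), so log([A⁻]/[HA]) = pH − pKa = 6.37 − 6.3665 = 0.0035. [A⁻]/[HA] = 10^(0.0035) = 1.01

[A⁻]/[HA] = 1.01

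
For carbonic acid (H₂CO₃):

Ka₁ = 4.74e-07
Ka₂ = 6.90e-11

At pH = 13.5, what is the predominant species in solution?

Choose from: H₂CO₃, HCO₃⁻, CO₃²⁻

pKa₁ = 6.32, pKa₂ = 10.16. For a polyprotic acid the predominant species crosses at each pKa: below pKa_n the protonated form dominates, above it the deprotonated form does. At pH = 13.5, the predominant species is CO₃²⁻.

CO₃²⁻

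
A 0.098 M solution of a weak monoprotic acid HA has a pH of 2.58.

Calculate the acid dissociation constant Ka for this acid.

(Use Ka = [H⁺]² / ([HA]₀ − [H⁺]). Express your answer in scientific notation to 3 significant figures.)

[H⁺] = 10^(−pH) = 10^(−2.58) = 2.630e-03 M. For HA ⇌ H⁺ + A⁻, Ka = [H⁺][A⁻]/[HA] = [H⁺]² / ([HA]₀ − [H⁺]) = (2.630e-03)² / (0.098 − 2.630e-03) = 7.25e-05.

K_a = 7.25e-05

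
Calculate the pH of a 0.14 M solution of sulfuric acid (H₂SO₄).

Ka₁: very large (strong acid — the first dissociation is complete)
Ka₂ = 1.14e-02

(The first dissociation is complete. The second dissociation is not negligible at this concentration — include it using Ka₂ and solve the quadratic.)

First dissociation is complete: [H⁺]₀ = [HSO₄⁻]₀ = C = 0.14 M. Second dissociation HSO₄⁻ ⇌ H⁺ + SO₄²⁻: let x = [SO₄²⁻]. Ka₂ = (C + x)·x / (C − x) = 1.14e-02 → x² + (C + Ka₂)·x − Ka₂·C = 0 → x² + 0.15140·x − 1.596e-03 = 0. x = (−0.15140 + √(0.15140² + 4 × 1.596e-03)) / 2 = 9.8949e-03 M. [H⁺] = C + x = 0.14 + 9.8949e-03 = 1.4989e-01 M. pH = -log(1.4989e-01) = 0.82.

pH = 0.82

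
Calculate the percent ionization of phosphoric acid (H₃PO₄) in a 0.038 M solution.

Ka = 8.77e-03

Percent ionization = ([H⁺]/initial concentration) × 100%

Using Ka equilibrium: x² + Ka×x - Ka×C = 0. Solving: [H⁺] = 1.4390e-02. Percent = (1.4390e-02/0.038) × 100

Percent ionization = 37.9%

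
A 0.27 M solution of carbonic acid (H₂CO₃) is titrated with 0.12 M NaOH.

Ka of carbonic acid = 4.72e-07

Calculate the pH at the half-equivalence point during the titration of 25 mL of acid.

At half-equivalence [HA] = [A⁻], so Henderson-Hasselbalch gives pH = pKa = -log(4.72e-07) = 6.33.

pH = pKa = 6.33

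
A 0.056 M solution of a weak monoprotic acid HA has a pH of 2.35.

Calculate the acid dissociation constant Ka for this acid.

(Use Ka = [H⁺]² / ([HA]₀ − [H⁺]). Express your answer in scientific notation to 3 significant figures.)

[H⁺] = 10^(−pH) = 10^(−2.35) = 4.467e-03 M. For HA ⇌ H⁺ + A⁻, Ka = [H⁺][A⁻]/[HA] = [H⁺]² / ([HA]₀ − [H⁺]) = (4.467e-03)² / (0.056 − 4.467e-03) = 3.87e-04.

K_a = 3.87e-04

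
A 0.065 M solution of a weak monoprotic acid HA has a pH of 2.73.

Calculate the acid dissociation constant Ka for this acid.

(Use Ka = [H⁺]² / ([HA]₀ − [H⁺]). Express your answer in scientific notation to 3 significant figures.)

[H⁺] = 10^(−pH) = 10^(−2.73) = 1.862e-03 M. For HA ⇌ H⁺ + A⁻, Ka = [H⁺][A⁻]/[HA] = [H⁺]² / ([HA]₀ − [H⁺]) = (1.862e-03)² / (0.065 − 1.862e-03) = 5.49e-05.

K_a = 5.49e-05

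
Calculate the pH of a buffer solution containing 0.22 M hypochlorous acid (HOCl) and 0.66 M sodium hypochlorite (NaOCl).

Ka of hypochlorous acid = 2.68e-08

pKa = -log(2.68e-08) = 7.57. pH = pKa + log([A⁻]/[HA]) = 7.57 + log(0.66/0.22)

pH = 8.05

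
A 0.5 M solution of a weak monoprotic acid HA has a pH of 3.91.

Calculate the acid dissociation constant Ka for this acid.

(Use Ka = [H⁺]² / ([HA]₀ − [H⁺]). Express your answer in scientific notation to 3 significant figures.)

[H⁺] = 10^(−pH) = 10^(−3.91) = 1.230e-04 M. For HA ⇌ H⁺ + A⁻, Ka = [H⁺][A⁻]/[HA] = [H⁺]² / ([HA]₀ − [H⁺]) = (1.230e-04)² / (0.5 − 1.230e-04) = 3.03e-08.

K_a = 3.03e-08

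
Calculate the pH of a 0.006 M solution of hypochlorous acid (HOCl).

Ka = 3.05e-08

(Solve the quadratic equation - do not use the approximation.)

x² + Ka×x - Ka×C = 0. Using quadratic formula: [H⁺] = 1.3513e-05

pH = 4.87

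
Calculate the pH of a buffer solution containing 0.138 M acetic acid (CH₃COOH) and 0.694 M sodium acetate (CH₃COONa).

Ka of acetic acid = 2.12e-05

pKa = -log(2.12e-05) = 4.67. pH = pKa + log([A⁻]/[HA]) = 4.67 + log(0.694/0.138)

pH = 5.38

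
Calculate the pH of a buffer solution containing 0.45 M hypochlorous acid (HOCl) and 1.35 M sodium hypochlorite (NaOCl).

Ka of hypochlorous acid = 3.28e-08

pKa = -log(3.28e-08) = 7.48. pH = pKa + log([A⁻]/[HA]) = 7.48 + log(1.35/0.45)

pH = 7.96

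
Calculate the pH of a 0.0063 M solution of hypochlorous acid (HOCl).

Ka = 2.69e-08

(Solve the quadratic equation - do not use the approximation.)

x² + Ka×x - Ka×C = 0. Using quadratic formula: [H⁺] = 1.3005e-05

pH = 4.89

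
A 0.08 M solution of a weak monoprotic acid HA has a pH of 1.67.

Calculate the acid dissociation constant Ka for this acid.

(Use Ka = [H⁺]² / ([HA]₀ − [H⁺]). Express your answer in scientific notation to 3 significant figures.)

[H⁺] = 10^(−pH) = 10^(−1.67) = 2.138e-02 M. For HA ⇌ H⁺ + A⁻, Ka = [H⁺][A⁻]/[HA] = [H⁺]² / ([HA]₀ − [H⁺]) = (2.138e-02)² / (0.08 − 2.138e-02) = 7.80e-03.

K_a = 7.80e-03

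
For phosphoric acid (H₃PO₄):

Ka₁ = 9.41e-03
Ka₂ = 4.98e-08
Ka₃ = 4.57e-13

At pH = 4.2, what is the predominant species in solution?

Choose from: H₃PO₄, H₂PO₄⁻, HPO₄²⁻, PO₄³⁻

pKa₁ = 2.03, pKa₂ = 7.30, pKa₃ = 12.34. For a polyprotic acid the predominant species crosses at each pKa: below pKa_n the protonated form dominates, above it the deprotonated form does. At pH = 4.2, the predominant species is H₂PO₄⁻.

H₂PO₄⁻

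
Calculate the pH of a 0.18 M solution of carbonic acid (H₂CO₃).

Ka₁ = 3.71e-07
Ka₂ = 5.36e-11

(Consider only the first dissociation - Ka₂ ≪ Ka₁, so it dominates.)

First dissociation dominates. From Ka₁ = [H⁺][HA⁻]/[H₂A], x² + Ka₁·x − Ka₁·C = 0 with C = 0.18 M and Ka₁ = 3.71e-07. Solving: [H⁺] = (−Ka₁ + √(Ka₁² + 4·Ka₁·C)) / 2 = 2.5823e-04 M. pH = -log(2.5823e-04) = 3.59.

pH = 3.59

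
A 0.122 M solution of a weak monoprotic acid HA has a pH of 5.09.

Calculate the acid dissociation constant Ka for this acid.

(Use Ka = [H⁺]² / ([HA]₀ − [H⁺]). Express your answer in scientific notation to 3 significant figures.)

[H⁺] = 10^(−pH) = 10^(−5.09) = 8.128e-06 M. For HA ⇌ H⁺ + A⁻, Ka = [H⁺][A⁻]/[HA] = [H⁺]² / ([HA]₀ − [H⁺]) = (8.128e-06)² / (0.122 − 8.128e-06) = 5.42e-10.

K_a = 5.42e-10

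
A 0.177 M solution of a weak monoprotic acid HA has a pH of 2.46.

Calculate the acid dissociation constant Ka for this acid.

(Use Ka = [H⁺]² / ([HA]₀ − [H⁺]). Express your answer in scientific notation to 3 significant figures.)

[H⁺] = 10^(−pH) = 10^(−2.46) = 3.467e-03 M. For HA ⇌ H⁺ + A⁻, Ka = [H⁺][A⁻]/[HA] = [H⁺]² / ([HA]₀ − [H⁺]) = (3.467e-03)² / (0.177 − 3.467e-03) = 6.93e-05.

K_a = 6.93e-05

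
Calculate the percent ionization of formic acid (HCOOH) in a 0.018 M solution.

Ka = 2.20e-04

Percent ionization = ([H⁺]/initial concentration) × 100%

Using Ka equilibrium: x² + Ka×x - Ka×C = 0. Solving: [H⁺] = 1.8830e-03. Percent = (1.8830e-03/0.018) × 100

Percent ionization = 10.5%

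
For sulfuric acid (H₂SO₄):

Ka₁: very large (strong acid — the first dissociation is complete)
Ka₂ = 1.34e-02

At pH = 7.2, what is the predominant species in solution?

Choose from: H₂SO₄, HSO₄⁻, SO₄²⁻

The first dissociation is complete, so H₂SO₄ itself is never the predominant species in water; pKa₂ = -log(1.34e-02) = 1.87. For a polyprotic acid the predominant species crosses at each pKa: below pKa_n the protonated form dominates, above it the deprotonated form does. At pH = 7.2, the predominant species is SO₄²⁻.

SO₄²⁻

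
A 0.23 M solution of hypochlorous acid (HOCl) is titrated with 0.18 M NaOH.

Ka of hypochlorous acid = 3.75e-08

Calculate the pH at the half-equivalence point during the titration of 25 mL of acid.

At half-equivalence [HA] = [A⁻], so Henderson-Hasselbalch gives pH = pKa = -log(3.75e-08) = 7.43.

pH = pKa = 7.43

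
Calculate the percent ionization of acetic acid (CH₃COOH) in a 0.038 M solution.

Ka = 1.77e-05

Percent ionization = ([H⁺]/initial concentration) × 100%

Using Ka equilibrium: x² + Ka×x - Ka×C = 0. Solving: [H⁺] = 8.1132e-04. Percent = (8.1132e-04/0.038) × 100

Percent ionization = 2.14%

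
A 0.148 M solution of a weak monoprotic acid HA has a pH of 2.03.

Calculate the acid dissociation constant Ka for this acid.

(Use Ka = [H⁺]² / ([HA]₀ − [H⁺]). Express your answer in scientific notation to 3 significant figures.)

[H⁺] = 10^(−pH) = 10^(−2.03) = 9.333e-03 M. For HA ⇌ H⁺ + A⁻, Ka = [H⁺][A⁻]/[HA] = [H⁺]² / ([HA]₀ − [H⁺]) = (9.333e-03)² / (0.148 − 9.333e-03) = 6.28e-04.

K_a = 6.28e-04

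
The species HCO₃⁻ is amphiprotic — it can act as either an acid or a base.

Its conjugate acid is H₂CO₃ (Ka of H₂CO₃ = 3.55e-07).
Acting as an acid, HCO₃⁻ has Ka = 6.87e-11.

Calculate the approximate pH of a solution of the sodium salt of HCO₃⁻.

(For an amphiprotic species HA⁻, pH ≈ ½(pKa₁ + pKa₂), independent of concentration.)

pKa₁ = -log(3.55e-07) = 6.45; pKa₂ = -log(6.87e-11) = 10.16. For an amphiprotic species, pH ≈ ½(pKa₁ + pKa₂) = ½(6.45 + 10.16) = 8.31.

pH = 8.31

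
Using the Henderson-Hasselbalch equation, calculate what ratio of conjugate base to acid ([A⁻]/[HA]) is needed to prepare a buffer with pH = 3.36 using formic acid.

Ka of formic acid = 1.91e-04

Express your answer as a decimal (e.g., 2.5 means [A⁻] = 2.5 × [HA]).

pKa = -log(1.91e-04) = 3.7190. pH = pKa + log([A⁻]/[HA]), so log([A⁻]/[HA]) = pH − pKa = 3.36 − 3.7190 = -0.3590. [A⁻]/[HA] = 10^(-0.3590) = 0.438

[A⁻]/[HA] = 0.438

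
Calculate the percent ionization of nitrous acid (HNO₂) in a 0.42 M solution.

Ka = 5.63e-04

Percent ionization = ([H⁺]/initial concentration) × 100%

Using Ka equilibrium: x² + Ka×x - Ka×C = 0. Solving: [H⁺] = 1.5098e-02. Percent = (1.5098e-02/0.42) × 100

Percent ionization = 3.59%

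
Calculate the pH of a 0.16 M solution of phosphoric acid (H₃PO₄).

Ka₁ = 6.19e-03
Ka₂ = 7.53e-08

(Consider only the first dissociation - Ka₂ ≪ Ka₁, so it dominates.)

First dissociation dominates. From Ka₁ = [H⁺][HA⁻]/[H₂A], x² + Ka₁·x − Ka₁·C = 0 with C = 0.16 M and Ka₁ = 6.19e-03. Solving: [H⁺] = (−Ka₁ + √(Ka₁² + 4·Ka₁·C)) / 2 = 2.8527e-02 M. pH = -log(2.8527e-02) = 1.54.

pH = 1.54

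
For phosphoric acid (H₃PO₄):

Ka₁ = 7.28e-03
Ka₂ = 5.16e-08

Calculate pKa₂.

pKa₂ = -log(Ka₂) = -log(5.16e-08) = 7.29.

pK_{a2} = 7.29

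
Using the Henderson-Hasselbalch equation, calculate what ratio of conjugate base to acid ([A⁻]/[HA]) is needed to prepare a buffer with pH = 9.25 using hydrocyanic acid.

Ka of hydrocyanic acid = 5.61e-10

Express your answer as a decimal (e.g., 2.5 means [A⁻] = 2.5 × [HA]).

pKa = -log(5.61e-10) = 9.2510. pH = pKa + log([A⁻]/[HA]), so log([A⁻]/[HA]) = pH − pKa = 9.25 − 9.2510 = -0.0010. [A⁻]/[HA] = 10^(-0.0010) = 0.998

[A⁻]/[HA] = 0.998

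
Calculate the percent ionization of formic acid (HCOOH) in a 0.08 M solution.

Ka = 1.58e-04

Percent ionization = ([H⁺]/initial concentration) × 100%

Using Ka equilibrium: x² + Ka×x - Ka×C = 0. Solving: [H⁺] = 3.4772e-03. Percent = (3.4772e-03/0.08) × 100

Percent ionization = 4.35%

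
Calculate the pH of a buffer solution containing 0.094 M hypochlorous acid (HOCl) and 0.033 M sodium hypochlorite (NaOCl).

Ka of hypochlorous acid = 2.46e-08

pKa = -log(2.46e-08) = 7.61. pH = pKa + log([A⁻]/[HA]) = 7.61 + log(0.033/0.094)

pH = 7.15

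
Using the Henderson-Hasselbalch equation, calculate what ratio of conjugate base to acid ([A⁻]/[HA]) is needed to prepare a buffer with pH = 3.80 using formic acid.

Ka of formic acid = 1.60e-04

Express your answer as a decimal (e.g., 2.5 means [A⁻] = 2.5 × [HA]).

pKa = -log(1.60e-04) = 3.7959. pH = pKa + log([A⁻]/[HA]), so log([A⁻]/[HA]) = pH − pKa = 3.80 − 3.7959 = 0.0041. [A⁻]/[HA] = 10^(0.0041) = 1.01

[A⁻]/[HA] = 1.01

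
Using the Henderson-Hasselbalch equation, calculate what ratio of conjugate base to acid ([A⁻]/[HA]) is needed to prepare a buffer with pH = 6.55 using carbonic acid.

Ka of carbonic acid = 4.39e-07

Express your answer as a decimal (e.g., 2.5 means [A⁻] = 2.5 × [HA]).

pKa = -log(4.39e-07) = 6.3575. pH = pKa + log([A⁻]/[HA]), so log([A⁻]/[HA]) = pH − pKa = 6.55 − 6.3575 = 0.1925. [A⁻]/[HA] = 10^(0.1925) = 1.56

[A⁻]/[HA] = 1.56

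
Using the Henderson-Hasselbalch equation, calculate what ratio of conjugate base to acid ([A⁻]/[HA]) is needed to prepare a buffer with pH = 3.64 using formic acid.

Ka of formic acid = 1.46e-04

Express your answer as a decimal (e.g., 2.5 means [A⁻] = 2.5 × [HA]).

pKa = -log(1.46e-04) = 3.8356. pH = pKa + log([A⁻]/[HA]), so log([A⁻]/[HA]) = pH − pKa = 3.64 − 3.8356 = -0.1956. [A⁻]/[HA] = 10^(-0.1956) = 0.637

[A⁻]/[HA] = 0.637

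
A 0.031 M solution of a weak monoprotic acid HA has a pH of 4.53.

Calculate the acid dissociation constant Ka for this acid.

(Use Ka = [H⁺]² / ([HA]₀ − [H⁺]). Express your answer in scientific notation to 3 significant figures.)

[H⁺] = 10^(−pH) = 10^(−4.53) = 2.951e-05 M. For HA ⇌ H⁺ + A⁻, Ka = [H⁺][A⁻]/[HA] = [H⁺]² / ([HA]₀ − [H⁺]) = (2.951e-05)² / (0.031 − 2.951e-05) = 2.81e-08.

K_a = 2.81e-08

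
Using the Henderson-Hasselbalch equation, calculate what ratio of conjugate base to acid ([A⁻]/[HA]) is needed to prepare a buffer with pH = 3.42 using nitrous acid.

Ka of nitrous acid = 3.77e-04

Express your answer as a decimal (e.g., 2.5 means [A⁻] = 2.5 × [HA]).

pKa = -log(3.77e-04) = 3.4237. pH = pKa + log([A⁻]/[HA]), so log([A⁻]/[HA]) = pH − pKa = 3.42 − 3.4237 = -0.0037. [A⁻]/[HA] = 10^(-0.0037) = 0.992

[A⁻]/[HA] = 0.992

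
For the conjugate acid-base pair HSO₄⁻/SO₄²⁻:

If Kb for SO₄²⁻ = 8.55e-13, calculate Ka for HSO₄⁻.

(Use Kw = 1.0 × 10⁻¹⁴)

For a conjugate pair Ka × Kb = Kw, so Ka = Kw/Kb = 1.0 × 10⁻¹⁴ / 8.55e-13 = 1.17e-02.

K_a = 1.17e-02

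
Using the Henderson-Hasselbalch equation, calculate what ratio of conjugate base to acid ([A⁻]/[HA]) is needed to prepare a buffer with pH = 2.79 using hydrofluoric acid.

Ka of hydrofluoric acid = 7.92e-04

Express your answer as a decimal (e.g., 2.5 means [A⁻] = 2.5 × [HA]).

pKa = -log(7.92e-04) = 3.1013. pH = pKa + log([A⁻]/[HA]), so log([A⁻]/[HA]) = pH − pKa = 2.79 − 3.1013 = -0.3113. [A⁻]/[HA] = 10^(-0.3113) = 0.488

[A⁻]/[HA] = 0.488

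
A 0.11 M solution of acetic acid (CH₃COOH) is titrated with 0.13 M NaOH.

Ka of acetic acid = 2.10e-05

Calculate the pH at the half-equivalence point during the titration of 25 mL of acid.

At half-equivalence [HA] = [A⁻], so Henderson-Hasselbalch gives pH = pKa = -log(2.10e-05) = 4.68.

pH = pKa = 4.68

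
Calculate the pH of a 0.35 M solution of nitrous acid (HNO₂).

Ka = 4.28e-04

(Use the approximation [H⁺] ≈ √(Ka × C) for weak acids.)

[H⁺] = √(Ka × C) = √(4.28e-04 × 0.35) = 1.2239e-02. pH = -log(1.2239e-02)

pH = 1.91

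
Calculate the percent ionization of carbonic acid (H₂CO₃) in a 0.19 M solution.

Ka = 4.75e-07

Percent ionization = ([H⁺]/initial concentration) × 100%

Using Ka equilibrium: x² + Ka×x - Ka×C = 0. Solving: [H⁺] = 3.0018e-04. Percent = (3.0018e-04/0.19) × 100

Percent ionization = 0.158%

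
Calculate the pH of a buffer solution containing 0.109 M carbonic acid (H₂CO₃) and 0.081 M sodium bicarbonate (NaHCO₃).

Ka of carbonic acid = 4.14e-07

pKa = -log(4.14e-07) = 6.38. pH = pKa + log([A⁻]/[HA]) = 6.38 + log(0.081/0.109)

pH = 6.25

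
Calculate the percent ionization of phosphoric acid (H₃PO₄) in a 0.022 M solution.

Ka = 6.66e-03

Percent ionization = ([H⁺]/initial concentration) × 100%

Using Ka equilibrium: x² + Ka×x - Ka×C = 0. Solving: [H⁺] = 9.2242e-03. Percent = (9.2242e-03/0.022) × 100

Percent ionization = 41.9%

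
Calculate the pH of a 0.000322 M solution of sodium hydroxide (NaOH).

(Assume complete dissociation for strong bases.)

[OH⁻] = 0.000322 M for strong base. pOH = -log[OH⁻] = 3.49, pH = 14 - pOH

pH = 10.51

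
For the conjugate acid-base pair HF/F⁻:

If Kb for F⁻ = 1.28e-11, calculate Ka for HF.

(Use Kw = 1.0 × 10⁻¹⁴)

For a conjugate pair Ka × Kb = Kw, so Ka = Kw/Kb = 1.0 × 10⁻¹⁴ / 1.28e-11 = 7.81e-04.

K_a = 7.81e-04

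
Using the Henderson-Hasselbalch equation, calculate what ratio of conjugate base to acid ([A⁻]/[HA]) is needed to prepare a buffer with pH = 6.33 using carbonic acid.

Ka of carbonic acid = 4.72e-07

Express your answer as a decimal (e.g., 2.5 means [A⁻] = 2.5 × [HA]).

pKa = -log(4.72e-07) = 6.3261. pH = pKa + log([A⁻]/[HA]), so log([A⁻]/[HA]) = pH − pKa = 6.33 − 6.3261 = 0.0039. [A⁻]/[HA] = 10^(0.0039) = 1.01

[A⁻]/[HA] = 1.01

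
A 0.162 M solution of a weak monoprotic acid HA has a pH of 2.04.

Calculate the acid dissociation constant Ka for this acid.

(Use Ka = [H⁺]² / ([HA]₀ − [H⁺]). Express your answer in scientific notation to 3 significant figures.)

[H⁺] = 10^(−pH) = 10^(−2.04) = 9.120e-03 M. For HA ⇌ H⁺ + A⁻, Ka = [H⁺][A⁻]/[HA] = [H⁺]² / ([HA]₀ − [H⁺]) = (9.120e-03)² / (0.162 − 9.120e-03) = 5.44e-04.

K_a = 5.44e-04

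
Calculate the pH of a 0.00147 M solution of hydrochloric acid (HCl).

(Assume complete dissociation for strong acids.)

[H⁺] = 0.00147 M for strong acid. pH = -log[H⁺] = -log(0.00147)

pH = 2.83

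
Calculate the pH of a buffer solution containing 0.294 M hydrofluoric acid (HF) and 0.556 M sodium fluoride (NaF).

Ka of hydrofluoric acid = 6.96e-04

pKa = -log(6.96e-04) = 3.16. pH = pKa + log([A⁻]/[HA]) = 3.16 + log(0.556/0.294)

pH = 3.43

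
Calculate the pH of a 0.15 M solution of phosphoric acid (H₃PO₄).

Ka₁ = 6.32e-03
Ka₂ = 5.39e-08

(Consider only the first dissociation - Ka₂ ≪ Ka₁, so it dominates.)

First dissociation dominates. From Ka₁ = [H⁺][HA⁻]/[H₂A], x² + Ka₁·x − Ka₁·C = 0 with C = 0.15 M and Ka₁ = 6.32e-03. Solving: [H⁺] = (−Ka₁ + √(Ka₁² + 4·Ka₁·C)) / 2 = 2.7791e-02 M. pH = -log(2.7791e-02) = 1.56.

pH = 1.56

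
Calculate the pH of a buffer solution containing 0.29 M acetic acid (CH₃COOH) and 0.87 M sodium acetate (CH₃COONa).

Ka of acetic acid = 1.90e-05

pKa = -log(1.90e-05) = 4.72. pH = pKa + log([A⁻]/[HA]) = 4.72 + log(0.87/0.29)

pH = 5.20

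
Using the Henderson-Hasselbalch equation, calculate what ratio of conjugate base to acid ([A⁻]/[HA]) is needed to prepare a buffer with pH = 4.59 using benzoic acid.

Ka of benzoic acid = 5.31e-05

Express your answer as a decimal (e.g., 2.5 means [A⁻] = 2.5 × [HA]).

pKa = -log(5.31e-05) = 4.2749. pH = pKa + log([A⁻]/[HA]), so log([A⁻]/[HA]) = pH − pKa = 4.59 − 4.2749 = 0.3151. [A⁻]/[HA] = 10^(0.3151) = 2.07

[A⁻]/[HA] = 2.07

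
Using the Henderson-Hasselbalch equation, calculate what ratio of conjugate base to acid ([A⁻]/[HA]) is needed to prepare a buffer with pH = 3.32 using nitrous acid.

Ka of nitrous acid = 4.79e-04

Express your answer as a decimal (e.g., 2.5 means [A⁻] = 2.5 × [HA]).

pKa = -log(4.79e-04) = 3.3197. pH = pKa + log([A⁻]/[HA]), so log([A⁻]/[HA]) = pH − pKa = 3.32 − 3.3197 = 0.0003. [A⁻]/[HA] = 10^(0.0003) = 1.00

[A⁻]/[HA] = 1.00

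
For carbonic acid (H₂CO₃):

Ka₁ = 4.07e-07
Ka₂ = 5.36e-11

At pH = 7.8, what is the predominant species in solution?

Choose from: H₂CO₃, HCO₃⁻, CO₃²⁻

pKa₁ = 6.39, pKa₂ = 10.27. For a polyprotic acid the predominant species crosses at each pKa: below pKa_n the protonated form dominates, above it the deprotonated form does. At pH = 7.8, the predominant species is HCO₃⁻.

HCO₃⁻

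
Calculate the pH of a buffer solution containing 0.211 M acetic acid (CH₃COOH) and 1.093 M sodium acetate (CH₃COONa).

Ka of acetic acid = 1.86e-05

pKa = -log(1.86e-05) = 4.73. pH = pKa + log([A⁻]/[HA]) = 4.73 + log(1.093/0.211)

pH = 5.44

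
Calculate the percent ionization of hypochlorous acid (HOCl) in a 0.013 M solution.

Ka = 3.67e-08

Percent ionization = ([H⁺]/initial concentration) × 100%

Using Ka equilibrium: x² + Ka×x - Ka×C = 0. Solving: [H⁺] = 2.1824e-05. Percent = (2.1824e-05/0.013) × 100

Percent ionization = 0.168%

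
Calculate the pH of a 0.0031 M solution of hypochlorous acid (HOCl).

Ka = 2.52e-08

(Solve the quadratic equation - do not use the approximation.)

x² + Ka×x - Ka×C = 0. Using quadratic formula: [H⁺] = 8.8260e-06

pH = 5.05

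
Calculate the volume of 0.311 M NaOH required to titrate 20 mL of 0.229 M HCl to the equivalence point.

At equivalence: moles acid = moles base. moles HCl = 0.229 × 20/1000 = 0.00458 mol. V_base = moles / 0.311 × 1000 = 14.7 mL.

V_{base} = 14.7 mL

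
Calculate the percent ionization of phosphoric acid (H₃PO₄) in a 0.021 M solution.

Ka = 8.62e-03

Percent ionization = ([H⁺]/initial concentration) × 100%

Using Ka equilibrium: x² + Ka×x - Ka×C = 0. Solving: [H⁺] = 9.8178e-03. Percent = (9.8178e-03/0.021) × 100

Percent ionization = 46.8%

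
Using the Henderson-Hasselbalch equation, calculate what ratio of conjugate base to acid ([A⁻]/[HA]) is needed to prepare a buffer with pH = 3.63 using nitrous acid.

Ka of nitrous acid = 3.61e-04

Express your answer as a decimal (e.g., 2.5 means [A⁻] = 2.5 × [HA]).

pKa = -log(3.61e-04) = 3.4425. pH = pKa + log([A⁻]/[HA]), so log([A⁻]/[HA]) = pH − pKa = 3.63 − 3.4425 = 0.1875. [A⁻]/[HA] = 10^(0.1875) = 1.54

[A⁻]/[HA] = 1.54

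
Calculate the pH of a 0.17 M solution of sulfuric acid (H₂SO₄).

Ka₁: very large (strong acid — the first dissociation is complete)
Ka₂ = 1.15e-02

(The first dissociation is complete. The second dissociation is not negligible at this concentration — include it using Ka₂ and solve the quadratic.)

First dissociation is complete: [H⁺]₀ = [HSO₄⁻]₀ = C = 0.17 M. Second dissociation HSO₄⁻ ⇌ H⁺ + SO₄²⁻: let x = [SO₄²⁻]. Ka₂ = (C + x)·x / (C − x) = 1.15e-02 → x² + (C + Ka₂)·x − Ka₂·C = 0 → x² + 0.18150·x − 1.955e-03 = 0. x = (−0.18150 + √(0.18150² + 4 × 1.955e-03)) / 2 = 1.0198e-02 M. [H⁺] = C + x = 0.17 + 1.0198e-02 = 1.8020e-01 M. pH = -log(1.8020e-01) = 0.74.

pH = 0.74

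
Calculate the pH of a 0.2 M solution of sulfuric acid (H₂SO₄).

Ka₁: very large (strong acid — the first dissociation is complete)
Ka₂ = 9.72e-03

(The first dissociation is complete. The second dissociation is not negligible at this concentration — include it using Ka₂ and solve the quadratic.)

First dissociation is complete: [H⁺]₀ = [HSO₄⁻]₀ = C = 0.2 M. Second dissociation HSO₄⁻ ⇌ H⁺ + SO₄²⁻: let x = [SO₄²⁻]. Ka₂ = (C + x)·x / (C − x) = 9.72e-03 → x² + (C + Ka₂)·x − Ka₂·C = 0 → x² + 0.20972·x − 1.944e-03 = 0. x = (−0.20972 + √(0.20972² + 4 × 1.944e-03)) / 2 = 8.8924e-03 M. [H⁺] = C + x = 0.2 + 8.8924e-03 = 2.0889e-01 M. pH = -log(2.0889e-01) = 0.68.

pH = 0.68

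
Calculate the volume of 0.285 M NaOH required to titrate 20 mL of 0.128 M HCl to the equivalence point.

At equivalence: moles acid = moles base. moles HCl = 0.128 × 20/1000 = 0.00256 mol. V_base = moles / 0.285 × 1000 = 9.0 mL.

V_{base} = 9.0 mL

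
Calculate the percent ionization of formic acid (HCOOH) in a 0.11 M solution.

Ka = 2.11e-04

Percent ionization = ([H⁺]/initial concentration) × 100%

Using Ka equilibrium: x² + Ka×x - Ka×C = 0. Solving: [H⁺] = 4.7133e-03. Percent = (4.7133e-03/0.11) × 100

Percent ionization = 4.28%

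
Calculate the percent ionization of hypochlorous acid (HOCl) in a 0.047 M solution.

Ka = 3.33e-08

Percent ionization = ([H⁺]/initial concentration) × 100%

Using Ka equilibrium: x² + Ka×x - Ka×C = 0. Solving: [H⁺] = 3.9545e-05. Percent = (3.9545e-05/0.047) × 100

Percent ionization = 0.0841%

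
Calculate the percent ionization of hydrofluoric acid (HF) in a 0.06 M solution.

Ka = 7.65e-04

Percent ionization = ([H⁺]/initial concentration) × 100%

Using Ka equilibrium: x² + Ka×x - Ka×C = 0. Solving: [H⁺] = 6.4032e-03. Percent = (6.4032e-03/0.06) × 100

Percent ionization = 10.7%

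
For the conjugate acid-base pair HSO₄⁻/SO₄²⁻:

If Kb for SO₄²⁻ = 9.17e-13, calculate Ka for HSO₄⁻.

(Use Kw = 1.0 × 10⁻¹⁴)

For a conjugate pair Ka × Kb = Kw, so Ka = Kw/Kb = 1.0 × 10⁻¹⁴ / 9.17e-13 = 1.09e-02.

K_a = 1.09e-02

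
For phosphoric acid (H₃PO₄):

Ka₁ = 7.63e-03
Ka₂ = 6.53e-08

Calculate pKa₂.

pKa₂ = -log(Ka₂) = -log(6.53e-08) = 7.19.

pK_{a2} = 7.19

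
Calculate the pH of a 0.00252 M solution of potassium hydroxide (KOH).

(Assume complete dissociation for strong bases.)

[OH⁻] = 0.00252 M for strong base. pOH = -log[OH⁻] = 2.60, pH = 14 - pOH

pH = 11.40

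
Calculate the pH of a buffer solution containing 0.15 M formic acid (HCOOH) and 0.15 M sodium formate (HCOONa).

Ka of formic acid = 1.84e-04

pKa = -log(1.84e-04) = 3.74. pH = pKa + log([A⁻]/[HA]) = 3.74 + log(0.15/0.15)

pH = 3.74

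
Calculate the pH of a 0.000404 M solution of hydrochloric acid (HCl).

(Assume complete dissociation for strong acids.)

[H⁺] = 0.000404 M for strong acid. pH = -log[H⁺] = -log(0.000404)

pH = 3.39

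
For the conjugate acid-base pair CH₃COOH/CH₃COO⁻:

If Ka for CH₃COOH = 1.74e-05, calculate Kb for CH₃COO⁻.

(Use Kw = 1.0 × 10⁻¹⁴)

For a conjugate pair Ka × Kb = Kw, so Kb = Kw/Ka = 1.0 × 10⁻¹⁴ / 1.74e-05 = 5.75e-10.

K_b = 5.75e-10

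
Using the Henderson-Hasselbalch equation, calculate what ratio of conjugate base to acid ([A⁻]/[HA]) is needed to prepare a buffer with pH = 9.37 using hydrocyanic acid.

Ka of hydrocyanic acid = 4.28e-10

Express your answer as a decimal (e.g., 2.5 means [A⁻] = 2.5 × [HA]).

pKa = -log(4.28e-10) = 9.3686. pH = pKa + log([A⁻]/[HA]), so log([A⁻]/[HA]) = pH − pKa = 9.37 − 9.3686 = 0.0014. [A⁻]/[HA] = 10^(0.0014) = 1.00

[A⁻]/[HA] = 1.00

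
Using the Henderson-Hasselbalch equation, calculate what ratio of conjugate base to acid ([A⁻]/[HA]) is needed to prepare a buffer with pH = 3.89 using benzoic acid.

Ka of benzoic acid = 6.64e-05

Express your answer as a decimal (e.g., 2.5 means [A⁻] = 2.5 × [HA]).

pKa = -log(6.64e-05) = 4.1778. pH = pKa + log([A⁻]/[HA]), so log([A⁻]/[HA]) = pH − pKa = 3.89 − 4.1778 = -0.2878. [A⁻]/[HA] = 10^(-0.2878) = 0.515

[A⁻]/[HA] = 0.515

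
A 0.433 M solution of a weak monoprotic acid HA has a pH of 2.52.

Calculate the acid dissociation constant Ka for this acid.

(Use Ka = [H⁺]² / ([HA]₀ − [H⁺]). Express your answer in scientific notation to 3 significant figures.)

[H⁺] = 10^(−pH) = 10^(−2.52) = 3.020e-03 M. For HA ⇌ H⁺ + A⁻, Ka = [H⁺][A⁻]/[HA] = [H⁺]² / ([HA]₀ − [H⁺]) = (3.020e-03)² / (0.433 − 3.020e-03) = 2.12e-05.

K_a = 2.12e-05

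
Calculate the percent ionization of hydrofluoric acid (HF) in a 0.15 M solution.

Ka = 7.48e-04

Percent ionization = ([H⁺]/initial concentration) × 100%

Using Ka equilibrium: x² + Ka×x - Ka×C = 0. Solving: [H⁺] = 1.0225e-02. Percent = (1.0225e-02/0.15) × 100

Percent ionization = 6.82%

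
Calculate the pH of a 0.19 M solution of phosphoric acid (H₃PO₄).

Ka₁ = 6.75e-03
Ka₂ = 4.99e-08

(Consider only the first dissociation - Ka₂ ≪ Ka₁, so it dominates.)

First dissociation dominates. From Ka₁ = [H⁺][HA⁻]/[H₂A], x² + Ka₁·x − Ka₁·C = 0 with C = 0.19 M and Ka₁ = 6.75e-03. Solving: [H⁺] = (−Ka₁ + √(Ka₁² + 4·Ka₁·C)) / 2 = 3.2596e-02 M. pH = -log(3.2596e-02) = 1.49.

pH = 1.49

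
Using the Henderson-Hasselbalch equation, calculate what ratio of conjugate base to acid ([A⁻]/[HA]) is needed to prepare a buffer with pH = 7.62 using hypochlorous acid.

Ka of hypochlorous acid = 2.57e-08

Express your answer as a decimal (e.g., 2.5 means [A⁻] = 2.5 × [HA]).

pKa = -log(2.57e-08) = 7.5901. pH = pKa + log([A⁻]/[HA]), so log([A⁻]/[HA]) = pH − pKa = 7.62 − 7.5901 = 0.0299. [A⁻]/[HA] = 10^(0.0299) = 1.07

[A⁻]/[HA] = 1.07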